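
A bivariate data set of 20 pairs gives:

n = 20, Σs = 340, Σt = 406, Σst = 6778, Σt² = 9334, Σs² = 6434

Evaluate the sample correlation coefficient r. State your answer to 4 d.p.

r = (nΣst − ΣsΣt) / √[(nΣs² − (Σs)²)(nΣt² − (Σt)²)]
Numerator: 20×6778 − 340×406 = -2480
Denominator: √[(128680 − 115600)(186680 − 164836)] = √[13080 × 21844] = 16903.2399
r = -2480 / 16903.2399 ≈ -0.1467

-0.1467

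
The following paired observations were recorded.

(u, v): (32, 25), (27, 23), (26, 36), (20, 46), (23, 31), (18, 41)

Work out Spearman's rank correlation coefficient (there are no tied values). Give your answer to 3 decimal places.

-0.829

Rank u: 6, 5, 4, 2, 3, 1
Rank v: 2, 1, 4, 6, 3, 5
d = rank(u) − rank(v): 4, 4, 0, -4, 0, -4; Σd² = 64
ρ = 1 − 6Σd² / [n(n²−1)] = 1 − 6×64 / (6×35) = 1 − 384/210 ≈ -0.829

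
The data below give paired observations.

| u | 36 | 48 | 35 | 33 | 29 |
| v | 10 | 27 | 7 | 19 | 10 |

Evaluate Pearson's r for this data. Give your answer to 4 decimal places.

n = 5, Σu = 181, Σv = 73, Σu² = 6755, Σv² = 1339, Σuv = 2818
nΣuv − ΣuΣv = 14090 − 13213 = 877
nΣu² − (Σu)² = 33775 − 32761 = 1014; nΣv² − (Σv)² = 6695 − 5329 = 1366
r = 877 / √(1014 × 1366) = 877 / 1176.9129 ≈ 0.7452

0.7452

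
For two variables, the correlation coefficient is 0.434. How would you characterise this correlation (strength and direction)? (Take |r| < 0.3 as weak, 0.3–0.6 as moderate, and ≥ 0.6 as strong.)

r = 0.434 > 0 so the relationship is positive.
|r| = 0.434, which falls in the moderate range.

moderate positive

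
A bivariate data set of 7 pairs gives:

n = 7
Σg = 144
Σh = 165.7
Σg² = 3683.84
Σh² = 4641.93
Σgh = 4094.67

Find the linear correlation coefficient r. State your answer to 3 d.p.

0.952

r = (nΣgh − ΣgΣh) / √[(nΣg² − (Σg)²)(nΣh² − (Σh)²)]
Numerator: 7×4094.67 − 144×165.7 = 4801.89
Denominator: √[(25786.88 − 20736)(32493.51 − 27456.49)] = √[5050.88 × 5037.02] = 5043.9452
r = 4801.89 / 5043.9452 ≈ 0.952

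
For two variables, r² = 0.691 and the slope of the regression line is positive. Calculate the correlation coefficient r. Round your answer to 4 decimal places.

|r| = √0.691 = 0.8313
The association is positive, so r = 0.8313.

0.8313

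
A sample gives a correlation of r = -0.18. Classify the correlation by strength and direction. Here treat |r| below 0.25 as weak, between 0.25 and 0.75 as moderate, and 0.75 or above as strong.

weak negative

r = -0.18 < 0 so the relationship is negative.
|r| = 0.18, which falls in the weak range.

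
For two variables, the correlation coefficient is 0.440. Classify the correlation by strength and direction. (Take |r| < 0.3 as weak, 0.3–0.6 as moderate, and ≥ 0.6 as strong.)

moderate positive

r = 0.440 > 0 so the relationship is positive.
|r| = 0.440, which falls in the moderate range.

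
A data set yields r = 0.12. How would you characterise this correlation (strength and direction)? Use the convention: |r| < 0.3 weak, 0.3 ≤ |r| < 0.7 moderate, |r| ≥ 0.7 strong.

r = 0.12 > 0 so the relationship is positive.
|r| = 0.12, which falls in the weak range.

weak positive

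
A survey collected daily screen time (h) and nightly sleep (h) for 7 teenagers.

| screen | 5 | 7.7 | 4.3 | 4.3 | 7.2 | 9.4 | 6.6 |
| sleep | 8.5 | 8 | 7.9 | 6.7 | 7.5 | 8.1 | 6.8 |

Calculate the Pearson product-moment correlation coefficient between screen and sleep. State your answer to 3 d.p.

0.229

n = 7, Σx = 44.5, Σy = 53.5, Σx² = 305.03, Σy² = 411.65, Σxy = 341.9
nΣxy − ΣxΣy = 2393.3 − 2380.75 = 12.55
nΣx² − (Σx)² = 2135.21 − 1980.25 = 154.96; nΣy² − (Σy)² = 2881.55 − 2862.25 = 19.3
r = 12.55 / √(154.96 × 19.3) = 12.55 / 54.6875 ≈ 0.229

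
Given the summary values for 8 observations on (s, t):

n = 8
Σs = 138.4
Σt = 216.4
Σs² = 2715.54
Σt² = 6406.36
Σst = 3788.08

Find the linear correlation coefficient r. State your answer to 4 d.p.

0.1053

r = (nΣst − ΣsΣt) / √[(nΣs² − (Σs)²)(nΣt² − (Σt)²)]
Numerator: 8×3788.08 − 138.4×216.4 = 354.88
Denominator: √[(21724.32 − 19154.56)(51250.88 − 46828.96)] = √[2569.76 × 4421.92] = 3370.9454
r = 354.88 / 3370.9454 ≈ 0.1053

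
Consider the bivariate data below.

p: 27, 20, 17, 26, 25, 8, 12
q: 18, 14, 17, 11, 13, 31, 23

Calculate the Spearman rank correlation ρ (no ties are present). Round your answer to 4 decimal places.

Rank p: 7, 4, 3, 6, 5, 1, 2
Rank q: 5, 3, 4, 1, 2, 7, 6
d = rank(p) − rank(q): 2, 1, -1, 5, 3, -6, -4; Σd² = 92
ρ = 1 − 6Σd² / [n(n²−1)] = 1 − 6×92 / (7×48) = 1 − 552/336 ≈ -0.6429

-0.6429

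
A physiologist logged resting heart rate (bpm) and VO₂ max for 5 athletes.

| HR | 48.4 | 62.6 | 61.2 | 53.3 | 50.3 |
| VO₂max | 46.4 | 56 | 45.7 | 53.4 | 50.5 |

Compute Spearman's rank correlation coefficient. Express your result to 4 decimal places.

0.4000

Rank HR: 1, 5, 4, 3, 2
Rank VO₂max: 2, 5, 1, 4, 3
d = rank(HR) − rank(VO₂max): -1, 0, 3, -1, -1; Σd² = 12
ρ = 1 − 6Σd² / [n(n²−1)] = 1 − 6×12 / (5×24) = 1 − 72/120 ≈ 0.4000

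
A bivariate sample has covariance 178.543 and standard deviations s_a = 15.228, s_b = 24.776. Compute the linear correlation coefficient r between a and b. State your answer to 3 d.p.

r = Cov(a,b) / (s_a · s_b) = 178.543 / (15.228 × 24.776)
  = 178.543 / 377.2889 ≈ 0.473

0.473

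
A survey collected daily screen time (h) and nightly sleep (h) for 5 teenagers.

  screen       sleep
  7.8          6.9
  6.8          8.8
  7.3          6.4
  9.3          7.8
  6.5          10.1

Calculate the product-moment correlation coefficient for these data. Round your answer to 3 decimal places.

n = 5, Σx = 37.7, Σy = 40, Σx² = 289.11, Σy² = 328.86, Σxy = 298.57
nΣxy − ΣxΣy = 1492.85 − 1508 = -15.15
nΣx² − (Σx)² = 1445.55 − 1421.29 = 24.26; nΣy² − (Σy)² = 1644.3 − 1600 = 44.3
r = -15.15 / √(24.26 × 44.3) = -15.15 / 32.7829 ≈ -0.462

-0.462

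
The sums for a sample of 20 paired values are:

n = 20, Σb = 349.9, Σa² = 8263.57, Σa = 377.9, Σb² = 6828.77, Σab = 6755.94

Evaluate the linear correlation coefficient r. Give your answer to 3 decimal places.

r = (nΣab − ΣaΣb) / √[(nΣa² − (Σa)²)(nΣb² − (Σb)²)]
Numerator: 20×6755.94 − 377.9×349.9 = 2891.59
Denominator: √[(165271.4 − 142808.41)(136575.4 − 122430.01)] = √[22462.99 × 14145.39] = 17825.4805
r = 2891.59 / 17825.4805 ≈ 0.162

0.162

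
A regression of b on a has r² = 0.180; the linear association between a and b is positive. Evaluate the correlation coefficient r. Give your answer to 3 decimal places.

0.424

|r| = √0.180 = 0.424
The association is positive, so r = 0.424.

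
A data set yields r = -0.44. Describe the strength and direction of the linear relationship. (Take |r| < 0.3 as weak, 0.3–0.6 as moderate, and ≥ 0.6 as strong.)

r = -0.44 < 0 so the relationship is negative.
|r| = 0.44, which falls in the moderate range.

moderate negative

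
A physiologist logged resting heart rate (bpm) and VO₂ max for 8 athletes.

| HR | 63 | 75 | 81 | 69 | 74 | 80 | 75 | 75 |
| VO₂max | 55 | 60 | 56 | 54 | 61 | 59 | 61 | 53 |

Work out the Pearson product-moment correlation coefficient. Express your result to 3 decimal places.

0.342

n = 8, Σx = 592, Σy = 459, Σx² = 44042, Σy² = 26409, Σxy = 34011
nΣxy − ΣxΣy = 272088 − 271728 = 360
nΣx² − (Σx)² = 352336 − 350464 = 1872; nΣy² − (Σy)² = 211272 − 210681 = 591
r = 360 / √(1872 × 591) = 360 / 1051.8327 ≈ 0.342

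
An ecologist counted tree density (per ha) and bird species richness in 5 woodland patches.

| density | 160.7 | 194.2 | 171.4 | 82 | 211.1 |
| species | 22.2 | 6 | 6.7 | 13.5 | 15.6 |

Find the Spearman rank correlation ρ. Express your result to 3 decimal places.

-0.200

Rank density: 2, 4, 3, 1, 5
Rank species: 5, 1, 2, 3, 4
d = rank(density) − rank(species): -3, 3, 1, -2, 1; Σd² = 24
ρ = 1 − 6Σd² / [n(n²−1)] = 1 − 6×24 / (5×24) = 1 − 144/120 ≈ -0.200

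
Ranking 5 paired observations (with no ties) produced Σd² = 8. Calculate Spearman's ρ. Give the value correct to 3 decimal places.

0.600

ρ = 1 − 6Σd² / [n(n²−1)] = 1 − 6×8 / (5×24)
  = 1 − 48/120 = 1 − 0.4000 ≈ 0.600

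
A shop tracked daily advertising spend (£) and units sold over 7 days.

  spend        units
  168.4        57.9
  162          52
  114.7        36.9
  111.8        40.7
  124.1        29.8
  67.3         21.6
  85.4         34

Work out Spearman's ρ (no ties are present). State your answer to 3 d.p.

Rank spend: 7, 6, 4, 3, 5, 1, 2
Rank units: 7, 6, 4, 5, 2, 1, 3
d = rank(spend) − rank(units): 0, 0, 0, -2, 3, 0, -1; Σd² = 14
ρ = 1 − 6Σd² / [n(n²−1)] = 1 − 6×14 / (7×48) = 1 − 84/336 ≈ 0.750

0.750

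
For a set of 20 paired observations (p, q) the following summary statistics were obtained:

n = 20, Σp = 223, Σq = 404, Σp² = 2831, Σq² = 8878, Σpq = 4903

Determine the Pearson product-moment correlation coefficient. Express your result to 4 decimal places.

0.8014

r = (nΣpq − ΣpΣq) / √[(nΣp² − (Σp)²)(nΣq² − (Σq)²)]
Numerator: 20×4903 − 223×404 = 7968
Denominator: √[(56620 − 49729)(177560 − 163216)] = √[6891 × 14344] = 9942.0573
r = 7968 / 9942.0573 ≈ 0.8014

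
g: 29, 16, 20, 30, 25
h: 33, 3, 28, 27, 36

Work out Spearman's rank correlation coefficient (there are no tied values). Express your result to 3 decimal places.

0.300

Rank g: 4, 1, 2, 5, 3
Rank h: 4, 1, 3, 2, 5
d = rank(g) − rank(h): 0, 0, -1, 3, -2; Σd² = 14
ρ = 1 − 6Σd² / [n(n²−1)] = 1 − 6×14 / (5×24) = 1 − 84/120 ≈ 0.300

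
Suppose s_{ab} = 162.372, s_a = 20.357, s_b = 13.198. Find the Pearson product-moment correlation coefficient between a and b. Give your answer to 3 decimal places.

0.604

r = Cov(a,b) / (s_a · s_b) = 162.372 / (20.357 × 13.198)
  = 162.372 / 268.6717 ≈ 0.604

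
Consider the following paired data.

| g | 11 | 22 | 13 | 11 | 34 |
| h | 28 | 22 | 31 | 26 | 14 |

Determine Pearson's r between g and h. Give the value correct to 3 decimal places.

n = 5, Σg = 91, Σh = 121, Σg² = 2051, Σh² = 3101, Σgh = 1957
nΣgh − ΣgΣh = 9785 − 11011 = -1226
nΣg² − (Σg)² = 10255 − 8281 = 1974; nΣh² − (Σh)² = 15505 − 14641 = 864
r = -1226 / √(1974 × 864) = -1226 / 1305.9617 ≈ -0.939

-0.939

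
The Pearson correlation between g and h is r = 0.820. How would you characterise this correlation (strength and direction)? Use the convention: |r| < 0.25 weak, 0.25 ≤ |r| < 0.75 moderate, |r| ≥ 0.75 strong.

r = 0.820 > 0 so the relationship is positive.
|r| = 0.820, which falls in the strong range.

strong positive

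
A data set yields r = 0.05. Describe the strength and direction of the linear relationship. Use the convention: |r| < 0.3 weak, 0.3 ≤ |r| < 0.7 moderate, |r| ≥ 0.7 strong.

weak positive

r = 0.05 > 0 so the relationship is positive.
|r| = 0.05, which falls in the weak range.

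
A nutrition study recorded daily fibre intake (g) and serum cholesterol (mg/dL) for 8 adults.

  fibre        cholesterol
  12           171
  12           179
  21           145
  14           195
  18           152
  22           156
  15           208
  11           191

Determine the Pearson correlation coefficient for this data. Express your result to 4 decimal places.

n = 8, Σx = 125, Σy = 1397, Σx² = 2079, Σy² = 247517, Σxy = 21364
nΣxy − ΣxΣy = 170912 − 174625 = -3713
nΣx² − (Σx)² = 16632 − 15625 = 1007; nΣy² − (Σy)² = 1980136 − 1951609 = 28527
r = -3713 / √(1007 × 28527) = -3713 / 5359.7284 ≈ -0.6928

-0.6928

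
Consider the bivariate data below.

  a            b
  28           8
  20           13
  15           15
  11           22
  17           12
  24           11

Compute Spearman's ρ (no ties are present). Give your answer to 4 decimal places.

Rank a: 6, 4, 2, 1, 3, 5
Rank b: 1, 4, 5, 6, 3, 2
d = rank(a) − rank(b): 5, 0, -3, -5, 0, 3; Σd² = 68
ρ = 1 − 6Σd² / [n(n²−1)] = 1 − 6×68 / (6×35) = 1 − 408/210 ≈ -0.9429

-0.9429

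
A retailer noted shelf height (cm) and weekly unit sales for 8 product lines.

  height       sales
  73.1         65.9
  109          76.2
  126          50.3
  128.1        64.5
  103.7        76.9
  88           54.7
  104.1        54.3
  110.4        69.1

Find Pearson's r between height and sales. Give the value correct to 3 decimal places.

-0.086

n = 8, Σx = 842.4, Σy = 511.9, Σx² = 91032.88, Σy² = 33468.59, Σxy = 53792.74
nΣxy − ΣxΣy = 430341.92 − 431224.56 = -882.64
nΣx² − (Σx)² = 728263.04 − 709637.76 = 18625.28; nΣy² − (Σy)² = 267748.72 − 262041.61 = 5707.11
r = -882.64 / √(18625.28 × 5707.11) = -882.64 / 10310.0205 ≈ -0.086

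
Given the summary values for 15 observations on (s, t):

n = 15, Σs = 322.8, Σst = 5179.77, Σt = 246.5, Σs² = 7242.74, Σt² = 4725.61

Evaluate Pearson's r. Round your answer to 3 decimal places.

-0.279

r = (nΣst − ΣsΣt) / √[(nΣs² − (Σs)²)(nΣt² − (Σt)²)]
Numerator: 15×5179.77 − 322.8×246.5 = -1873.65
Denominator: √[(108641.1 − 104199.84)(70884.15 − 60762.25)] = √[4441.26 × 10121.9] = 6704.7736
r = -1873.65 / 6704.7736 ≈ -0.279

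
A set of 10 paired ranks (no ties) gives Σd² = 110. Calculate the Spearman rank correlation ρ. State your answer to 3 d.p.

0.333

ρ = 1 − 6Σd² / [n(n²−1)] = 1 − 6×110 / (10×99)
  = 1 − 660/990 = 1 − 0.6667 ≈ 0.333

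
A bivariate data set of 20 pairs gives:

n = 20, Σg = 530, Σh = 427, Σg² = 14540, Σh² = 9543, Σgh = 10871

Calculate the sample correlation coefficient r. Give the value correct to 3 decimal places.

r = (nΣgh − ΣgΣh) / √[(nΣg² − (Σg)²)(nΣh² − (Σh)²)]
Numerator: 20×10871 − 530×427 = -8890
Denominator: √[(290800 − 280900)(190860 − 182329)] = √[9900 × 8531] = 9190.0435
r = -8890 / 9190.0435 ≈ -0.967

-0.967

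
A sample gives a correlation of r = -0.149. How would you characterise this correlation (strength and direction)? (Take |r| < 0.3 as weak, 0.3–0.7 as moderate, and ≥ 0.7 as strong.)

r = -0.149 < 0 so the relationship is negative.
|r| = 0.149, which falls in the weak range.

weak negative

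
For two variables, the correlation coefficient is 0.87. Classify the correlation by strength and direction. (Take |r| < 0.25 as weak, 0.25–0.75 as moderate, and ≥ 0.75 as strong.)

strong positive

r = 0.87 > 0 so the relationship is positive.
|r| = 0.87, which falls in the strong range.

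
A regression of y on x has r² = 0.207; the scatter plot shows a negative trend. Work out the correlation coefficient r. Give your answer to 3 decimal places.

-0.455

|r| = √0.207 = 0.455
The association is negative, so r = −0.455.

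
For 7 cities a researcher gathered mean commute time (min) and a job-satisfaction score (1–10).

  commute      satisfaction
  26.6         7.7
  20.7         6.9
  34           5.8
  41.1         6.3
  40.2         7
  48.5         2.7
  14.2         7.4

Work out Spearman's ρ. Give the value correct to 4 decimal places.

Rank commute: 3, 2, 4, 6, 5, 7, 1
Rank satisfaction: 7, 4, 2, 3, 5, 1, 6
d = rank(commute) − rank(satisfaction): -4, -2, 2, 3, 0, 6, -5; Σd² = 94
ρ = 1 − 6Σd² / [n(n²−1)] = 1 − 6×94 / (7×48) = 1 − 564/336 ≈ -0.6786

-0.6786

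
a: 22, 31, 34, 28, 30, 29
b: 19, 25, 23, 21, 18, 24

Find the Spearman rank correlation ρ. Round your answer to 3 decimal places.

0.429

Rank a: 1, 5, 6, 2, 4, 3
Rank b: 2, 6, 4, 3, 1, 5
d = rank(a) − rank(b): -1, -1, 2, -1, 3, -2; Σd² = 20
ρ = 1 − 6Σd² / [n(n²−1)] = 1 − 6×20 / (6×35) = 1 − 120/210 ≈ 0.429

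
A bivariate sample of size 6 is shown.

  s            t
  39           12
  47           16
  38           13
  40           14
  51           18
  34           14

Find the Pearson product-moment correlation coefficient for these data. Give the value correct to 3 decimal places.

0.844

n = 6, Σs = 249, Σt = 87, Σs² = 10531, Σt² = 1285, Σst = 3668
nΣst − ΣsΣt = 22008 − 21663 = 345
nΣs² − (Σs)² = 63186 − 62001 = 1185; nΣt² − (Σt)² = 7710 − 7569 = 141
r = 345 / √(1185 × 141) = 345 / 408.7603 ≈ 0.844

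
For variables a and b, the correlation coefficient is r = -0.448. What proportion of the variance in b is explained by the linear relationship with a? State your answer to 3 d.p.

r² = (-0.448)² = 0.201

0.201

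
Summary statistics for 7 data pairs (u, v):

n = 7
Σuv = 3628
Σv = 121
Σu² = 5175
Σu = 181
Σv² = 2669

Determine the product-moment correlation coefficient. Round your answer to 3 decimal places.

0.934

r = (nΣuv − ΣuΣv) / √[(nΣu² − (Σu)²)(nΣv² − (Σv)²)]
Numerator: 7×3628 − 181×121 = 3495
Denominator: √[(36225 − 32761)(18683 − 14641)] = √[3464 × 4042] = 3741.8562
r = 3495 / 3741.8562 ≈ 0.934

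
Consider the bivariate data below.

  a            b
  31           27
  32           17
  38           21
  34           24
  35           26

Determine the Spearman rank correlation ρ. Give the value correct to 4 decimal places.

Rank a: 1, 2, 5, 3, 4
Rank b: 5, 1, 2, 3, 4
d = rank(a) − rank(b): -4, 1, 3, 0, 0; Σd² = 26
ρ = 1 − 6Σd² / [n(n²−1)] = 1 − 6×26 / (5×24) = 1 − 156/120 ≈ -0.3000

-0.3000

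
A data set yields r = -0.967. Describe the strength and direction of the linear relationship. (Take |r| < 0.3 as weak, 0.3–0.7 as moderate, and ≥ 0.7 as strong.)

strong negative

r = -0.967 < 0 so the relationship is negative.
|r| = 0.967, which falls in the strong range.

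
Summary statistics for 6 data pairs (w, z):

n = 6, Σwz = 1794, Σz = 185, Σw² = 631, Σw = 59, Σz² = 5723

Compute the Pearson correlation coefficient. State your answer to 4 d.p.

r = (nΣwz − ΣwΣz) / √[(nΣw² − (Σw)²)(nΣz² − (Σz)²)]
Numerator: 6×1794 − 59×185 = -151
Denominator: √[(3786 − 3481)(34338 − 34225)] = √[305 × 113] = 185.6475
r = -151 / 185.6475 ≈ -0.8134

-0.8134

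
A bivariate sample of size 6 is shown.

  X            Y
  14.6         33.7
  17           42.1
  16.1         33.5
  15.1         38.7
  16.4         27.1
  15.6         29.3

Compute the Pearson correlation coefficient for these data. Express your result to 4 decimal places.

0.1394

n = 6, ΣX = 94.8, ΣY = 204.4, ΣX² = 1501.7, ΣY² = 7120.94, ΣXY = 3232.96
nΣXY − ΣXΣY = 19397.76 − 19377.12 = 20.64
nΣX² − (ΣX)² = 9010.2 − 8987.04 = 23.16; nΣY² − (ΣY)² = 42725.64 − 41779.36 = 946.28
r = 20.64 / √(23.16 × 946.28) = 20.64 / 148.0400 ≈ 0.1394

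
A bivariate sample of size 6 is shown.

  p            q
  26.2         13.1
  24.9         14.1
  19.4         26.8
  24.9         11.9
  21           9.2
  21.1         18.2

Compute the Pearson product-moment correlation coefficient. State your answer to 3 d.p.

-0.585

n = 6, Σp = 137.5, Σq = 93.3, Σp² = 3189.03, Σq² = 1646.15, Σpq = 2087.76
nΣpq − ΣpΣq = 12526.56 − 12828.75 = -302.19
nΣp² − (Σp)² = 19134.18 − 18906.25 = 227.93; nΣq² − (Σq)² = 9876.9 − 8704.89 = 1172.01
r = -302.19 / √(227.93 × 1172.01) = -302.19 / 516.8522 ≈ -0.585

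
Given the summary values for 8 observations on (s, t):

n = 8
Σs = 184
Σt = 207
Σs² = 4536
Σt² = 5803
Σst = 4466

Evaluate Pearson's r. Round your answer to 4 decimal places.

-0.8004

r = (nΣst − ΣsΣt) / √[(nΣs² − (Σs)²)(nΣt² − (Σt)²)]
Numerator: 8×4466 − 184×207 = -2360
Denominator: √[(36288 − 33856)(46424 − 42849)] = √[2432 × 3575] = 2948.6268
r = -2360 / 2948.6268 ≈ -0.8004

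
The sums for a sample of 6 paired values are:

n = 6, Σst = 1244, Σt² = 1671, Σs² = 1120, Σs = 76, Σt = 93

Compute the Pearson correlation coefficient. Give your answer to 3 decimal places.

0.347

r = (nΣst − ΣsΣt) / √[(nΣs² − (Σs)²)(nΣt² − (Σt)²)]
Numerator: 6×1244 − 76×93 = 396
Denominator: √[(6720 − 5776)(10026 − 8649)] = √[944 × 1377] = 1140.1263
r = 396 / 1140.1263 ≈ 0.347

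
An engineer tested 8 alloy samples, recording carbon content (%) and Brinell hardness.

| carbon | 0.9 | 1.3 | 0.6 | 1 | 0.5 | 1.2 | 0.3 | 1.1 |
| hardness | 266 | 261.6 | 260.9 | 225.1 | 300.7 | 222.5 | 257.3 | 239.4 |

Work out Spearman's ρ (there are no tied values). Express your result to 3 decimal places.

Rank carbon: 4, 8, 3, 5, 2, 7, 1, 6
Rank hardness: 7, 6, 5, 2, 8, 1, 4, 3
d = rank(carbon) − rank(hardness): -3, 2, -2, 3, -6, 6, -3, 3; Σd² = 116
ρ = 1 − 6Σd² / [n(n²−1)] = 1 − 6×116 / (8×63) = 1 − 696/504 ≈ -0.381

-0.381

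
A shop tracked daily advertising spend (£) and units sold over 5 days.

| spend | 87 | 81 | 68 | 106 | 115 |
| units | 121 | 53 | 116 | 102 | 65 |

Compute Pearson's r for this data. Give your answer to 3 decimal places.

n = 5, Σx = 457, Σy = 457, Σx² = 43215, Σy² = 45535, Σxy = 40995
nΣxy − ΣxΣy = 204975 − 208849 = -3874
nΣx² − (Σx)² = 216075 − 208849 = 7226; nΣy² − (Σy)² = 227675 − 208849 = 18826
r = -3874 / √(7226 × 18826) = -3874 / 11663.4762 ≈ -0.332

-0.332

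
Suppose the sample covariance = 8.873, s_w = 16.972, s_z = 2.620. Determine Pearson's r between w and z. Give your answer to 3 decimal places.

r = Cov(w,z) / (s_w · s_z) = 8.873 / (16.972 × 2.620)
  = 8.873 / 44.4666 ≈ 0.200

0.200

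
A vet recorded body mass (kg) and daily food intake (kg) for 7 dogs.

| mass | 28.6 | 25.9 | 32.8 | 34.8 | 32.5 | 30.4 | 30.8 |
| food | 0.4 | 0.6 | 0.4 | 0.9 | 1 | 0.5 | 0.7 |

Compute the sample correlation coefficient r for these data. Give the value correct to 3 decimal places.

n = 7, Σx = 215.8, Σy = 4.5, Σx² = 6704.7, Σy² = 3.23, Σxy = 140.68
nΣxy − ΣxΣy = 984.76 − 971.1 = 13.66
nΣx² − (Σx)² = 46932.9 − 46569.64 = 363.26; nΣy² − (Σy)² = 22.61 − 20.25 = 2.36
r = 13.66 / √(363.26 × 2.36) = 13.66 / 29.2796 ≈ 0.467

0.467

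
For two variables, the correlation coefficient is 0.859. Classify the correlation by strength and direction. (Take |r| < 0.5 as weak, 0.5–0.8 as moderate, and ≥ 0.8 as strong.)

r = 0.859 > 0 so the relationship is positive.
|r| = 0.859, which falls in the strong range.

strong positive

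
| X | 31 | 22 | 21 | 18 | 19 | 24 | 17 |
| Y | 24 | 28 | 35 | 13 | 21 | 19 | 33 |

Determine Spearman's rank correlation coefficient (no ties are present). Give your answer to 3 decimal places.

-0.071

Rank X: 7, 5, 4, 2, 3, 6, 1
Rank Y: 4, 5, 7, 1, 3, 2, 6
d = rank(X) − rank(Y): 3, 0, -3, 1, 0, 4, -5; Σd² = 60
ρ = 1 − 6Σd² / [n(n²−1)] = 1 − 6×60 / (7×48) = 1 − 360/336 ≈ -0.071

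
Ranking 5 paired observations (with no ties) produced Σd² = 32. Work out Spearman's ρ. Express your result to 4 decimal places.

ρ = 1 − 6Σd² / [n(n²−1)] = 1 − 6×32 / (5×24)
  = 1 − 192/120 = 1 − 1.60000 ≈ -0.6000

-0.6000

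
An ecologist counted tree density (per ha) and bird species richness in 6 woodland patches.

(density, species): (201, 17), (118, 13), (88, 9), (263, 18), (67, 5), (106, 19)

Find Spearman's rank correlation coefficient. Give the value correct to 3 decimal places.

Rank density: 5, 4, 2, 6, 1, 3
Rank species: 4, 3, 2, 5, 1, 6
d = rank(density) − rank(species): 1, 1, 0, 1, 0, -3; Σd² = 12
ρ = 1 − 6Σd² / [n(n²−1)] = 1 − 6×12 / (6×35) = 1 − 72/210 ≈ 0.657

0.657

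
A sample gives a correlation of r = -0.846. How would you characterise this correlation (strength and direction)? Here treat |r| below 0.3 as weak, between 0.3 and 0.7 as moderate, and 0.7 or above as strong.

r = -0.846 < 0 so the relationship is negative.
|r| = 0.846, which falls in the strong range.

strong negative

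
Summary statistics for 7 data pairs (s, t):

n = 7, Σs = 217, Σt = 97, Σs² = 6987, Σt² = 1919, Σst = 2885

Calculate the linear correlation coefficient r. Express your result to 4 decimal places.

r = (nΣst − ΣsΣt) / √[(nΣs² − (Σs)²)(nΣt² − (Σt)²)]
Numerator: 7×2885 − 217×97 = -854
Denominator: √[(48909 − 47089)(13433 − 9409)] = √[1820 × 4024] = 2706.2298
r = -854 / 2706.2298 ≈ -0.3156

-0.3156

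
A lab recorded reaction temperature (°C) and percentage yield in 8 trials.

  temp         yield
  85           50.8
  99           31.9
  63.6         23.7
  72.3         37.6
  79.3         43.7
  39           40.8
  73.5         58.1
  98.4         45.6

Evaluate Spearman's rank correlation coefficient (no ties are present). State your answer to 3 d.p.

Rank temp: 6, 8, 2, 3, 5, 1, 4, 7
Rank yield: 7, 2, 1, 3, 5, 4, 8, 6
d = rank(temp) − rank(yield): -1, 6, 1, 0, 0, -3, -4, 1; Σd² = 64
ρ = 1 − 6Σd² / [n(n²−1)] = 1 − 6×64 / (8×63) = 1 − 384/504 ≈ 0.238

0.238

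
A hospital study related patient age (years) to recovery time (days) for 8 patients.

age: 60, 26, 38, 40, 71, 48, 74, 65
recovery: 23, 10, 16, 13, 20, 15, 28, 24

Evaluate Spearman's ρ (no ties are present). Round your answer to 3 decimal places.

Rank age: 5, 1, 2, 3, 7, 4, 8, 6
Rank recovery: 6, 1, 4, 2, 5, 3, 8, 7
d = rank(age) − rank(recovery): -1, 0, -2, 1, 2, 1, 0, -1; Σd² = 12
ρ = 1 − 6Σd² / [n(n²−1)] = 1 − 6×12 / (8×63) = 1 − 72/504 ≈ 0.857

0.857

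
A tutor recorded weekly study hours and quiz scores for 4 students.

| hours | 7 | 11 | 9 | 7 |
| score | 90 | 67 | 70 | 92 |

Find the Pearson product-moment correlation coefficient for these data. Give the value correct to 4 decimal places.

-0.9387

n = 4, Σx = 34, Σy = 319, Σx² = 300, Σy² = 25953, Σxy = 2641
nΣxy − ΣxΣy = 10564 − 10846 = -282
nΣx² − (Σx)² = 1200 − 1156 = 44; nΣy² − (Σy)² = 103812 − 101761 = 2051
r = -282 / √(44 × 2051) = -282 / 300.4064 ≈ -0.9387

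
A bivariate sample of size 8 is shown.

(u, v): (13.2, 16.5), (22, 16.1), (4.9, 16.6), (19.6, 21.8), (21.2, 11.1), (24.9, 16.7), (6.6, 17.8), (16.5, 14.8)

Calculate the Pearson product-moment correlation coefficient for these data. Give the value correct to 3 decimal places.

n = 8, Σu = 128.9, Σv = 131.4, Σu² = 2451.67, Σv² = 2220.24, Σuv = 2093.45
nΣuv − ΣuΣv = 16747.6 − 16937.46 = -189.86
nΣu² − (Σu)² = 19613.36 − 16615.21 = 2998.15; nΣv² − (Σv)² = 17761.92 − 17265.96 = 495.96
r = -189.86 / √(2998.15 × 495.96) = -189.86 / 1219.4107 ≈ -0.156

-0.156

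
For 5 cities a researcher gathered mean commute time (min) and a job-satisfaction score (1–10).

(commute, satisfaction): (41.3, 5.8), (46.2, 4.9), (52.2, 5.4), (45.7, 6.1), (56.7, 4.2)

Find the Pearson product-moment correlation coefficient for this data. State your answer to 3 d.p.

n = 5, Σx = 242.1, Σy = 26.4, Σx² = 11868.35, Σy² = 141.66, Σxy = 1264.71
nΣxy − ΣxΣy = 6323.55 − 6391.44 = -67.89
nΣx² − (Σx)² = 59341.75 − 58612.41 = 729.34; nΣy² − (Σy)² = 708.3 − 696.96 = 11.34
r = -67.89 / √(729.34 × 11.34) = -67.89 / 90.9435 ≈ -0.747

-0.747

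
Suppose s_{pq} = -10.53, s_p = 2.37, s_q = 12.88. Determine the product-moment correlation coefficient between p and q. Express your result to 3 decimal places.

-0.345

r = Cov(p,q) / (s_p · s_q) = -10.53 / (2.37 × 12.88)
  = -10.53 / 30.5256 ≈ -0.345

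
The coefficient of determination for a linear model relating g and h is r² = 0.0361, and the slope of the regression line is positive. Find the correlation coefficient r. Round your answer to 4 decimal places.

|r| = √0.0361 = 0.1900
The association is positive, so r = 0.1900.

0.1900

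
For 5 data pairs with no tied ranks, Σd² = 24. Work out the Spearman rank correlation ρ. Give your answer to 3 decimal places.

ρ = 1 − 6Σd² / [n(n²−1)] = 1 − 6×24 / (5×24)
  = 1 − 144/120 = 1 − 1.2000 ≈ -0.200

-0.200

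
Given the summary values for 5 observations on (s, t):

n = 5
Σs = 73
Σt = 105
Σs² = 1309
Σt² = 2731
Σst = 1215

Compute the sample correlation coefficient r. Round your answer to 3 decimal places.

r = (nΣst − ΣsΣt) / √[(nΣs² − (Σs)²)(nΣt² − (Σt)²)]
Numerator: 5×1215 − 73×105 = -1590
Denominator: √[(6545 − 5329)(13655 − 11025)] = √[1216 × 2630] = 1788.3176
r = -1590 / 1788.3176 ≈ -0.889

-0.889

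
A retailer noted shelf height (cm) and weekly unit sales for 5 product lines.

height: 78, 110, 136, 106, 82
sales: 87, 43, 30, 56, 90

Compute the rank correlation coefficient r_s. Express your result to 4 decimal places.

Rank height: 1, 4, 5, 3, 2
Rank sales: 4, 2, 1, 3, 5
d = rank(height) − rank(sales): -3, 2, 4, 0, -3; Σd² = 38
ρ = 1 − 6Σd² / [n(n²−1)] = 1 − 6×38 / (5×24) = 1 − 228/120 ≈ -0.9000

-0.9000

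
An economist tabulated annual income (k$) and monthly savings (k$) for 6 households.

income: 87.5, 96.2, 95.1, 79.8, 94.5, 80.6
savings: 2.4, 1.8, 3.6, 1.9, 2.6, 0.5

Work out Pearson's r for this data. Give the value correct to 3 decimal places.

n = 6, Σx = 533.7, Σy = 12.8, Σx² = 47749.35, Σy² = 32.58, Σxy = 1163.14
nΣxy − ΣxΣy = 6978.84 − 6831.36 = 147.48
nΣx² − (Σx)² = 286496.1 − 284835.69 = 1660.41; nΣy² − (Σy)² = 195.48 − 163.84 = 31.64
r = 147.48 / √(1660.41 × 31.64) = 147.48 / 229.2060 ≈ 0.643

0.643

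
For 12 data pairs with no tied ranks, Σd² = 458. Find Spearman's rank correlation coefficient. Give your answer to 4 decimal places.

ρ = 1 − 6Σd² / [n(n²−1)] = 1 − 6×458 / (12×143)
  = 1 − 2748/1716 = 1 − 1.60140 ≈ -0.6014

-0.6014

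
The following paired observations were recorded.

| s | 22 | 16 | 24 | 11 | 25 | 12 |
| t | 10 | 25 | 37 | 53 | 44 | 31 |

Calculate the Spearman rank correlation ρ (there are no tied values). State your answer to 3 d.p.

-0.086

Rank s: 4, 3, 5, 1, 6, 2
Rank t: 1, 2, 4, 6, 5, 3
d = rank(s) − rank(t): 3, 1, 1, -5, 1, -1; Σd² = 38
ρ = 1 − 6Σd² / [n(n²−1)] = 1 − 6×38 / (6×35) = 1 − 228/210 ≈ -0.086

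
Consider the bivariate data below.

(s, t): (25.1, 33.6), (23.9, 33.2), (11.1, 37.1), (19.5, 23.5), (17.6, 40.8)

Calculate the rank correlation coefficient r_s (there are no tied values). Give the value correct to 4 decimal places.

-0.5000

Rank s: 5, 4, 1, 3, 2
Rank t: 3, 2, 4, 1, 5
d = rank(s) − rank(t): 2, 2, -3, 2, -3; Σd² = 30
ρ = 1 − 6Σd² / [n(n²−1)] = 1 − 6×30 / (5×24) = 1 − 180/120 ≈ -0.5000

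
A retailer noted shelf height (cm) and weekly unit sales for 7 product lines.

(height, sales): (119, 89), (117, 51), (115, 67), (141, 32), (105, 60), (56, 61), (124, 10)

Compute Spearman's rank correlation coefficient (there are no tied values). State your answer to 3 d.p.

Rank height: 5, 4, 3, 7, 2, 1, 6
Rank sales: 7, 3, 6, 2, 4, 5, 1
d = rank(height) − rank(sales): -2, 1, -3, 5, -2, -4, 5; Σd² = 84
ρ = 1 − 6Σd² / [n(n²−1)] = 1 − 6×84 / (7×48) = 1 − 504/336 ≈ -0.500

-0.500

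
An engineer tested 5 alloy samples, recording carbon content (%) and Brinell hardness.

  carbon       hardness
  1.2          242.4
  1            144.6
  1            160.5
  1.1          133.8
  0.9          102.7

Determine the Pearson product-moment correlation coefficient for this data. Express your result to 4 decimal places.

n = 5, Σx = 5.2, Σy = 784, Σx² = 5.46, Σy² = 133876.9, Σxy = 835.59
nΣxy − ΣxΣy = 4177.95 − 4076.8 = 101.15
nΣx² − (Σx)² = 27.3 − 27.04 = 0.26; nΣy² − (Σy)² = 669384.5 − 614656 = 54728.5
r = 101.15 / √(0.26 × 54728.5) = 101.15 / 119.2871 ≈ 0.8480

0.8480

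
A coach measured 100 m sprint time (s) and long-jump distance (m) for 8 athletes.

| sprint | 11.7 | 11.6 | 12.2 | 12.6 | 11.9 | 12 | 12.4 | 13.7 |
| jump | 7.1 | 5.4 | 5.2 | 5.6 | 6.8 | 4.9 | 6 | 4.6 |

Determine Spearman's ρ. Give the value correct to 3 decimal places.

-0.452

Rank sprint: 2, 1, 5, 7, 3, 4, 6, 8
Rank jump: 8, 4, 3, 5, 7, 2, 6, 1
d = rank(sprint) − rank(jump): -6, -3, 2, 2, -4, 2, 0, 7; Σd² = 122
ρ = 1 − 6Σd² / [n(n²−1)] = 1 − 6×122 / (8×63) = 1 − 732/504 ≈ -0.452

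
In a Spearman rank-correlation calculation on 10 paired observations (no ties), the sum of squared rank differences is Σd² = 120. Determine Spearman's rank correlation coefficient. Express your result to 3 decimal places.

ρ = 1 − 6Σd² / [n(n²−1)] = 1 − 6×120 / (10×99)
  = 1 − 720/990 = 1 − 0.7273 ≈ 0.273

0.273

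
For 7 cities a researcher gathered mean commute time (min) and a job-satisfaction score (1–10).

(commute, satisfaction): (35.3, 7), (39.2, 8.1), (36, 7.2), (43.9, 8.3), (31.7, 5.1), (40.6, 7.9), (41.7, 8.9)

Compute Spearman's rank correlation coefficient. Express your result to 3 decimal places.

Rank commute: 2, 4, 3, 7, 1, 5, 6
Rank satisfaction: 2, 5, 3, 6, 1, 4, 7
d = rank(commute) − rank(satisfaction): 0, -1, 0, 1, 0, 1, -1; Σd² = 4
ρ = 1 − 6Σd² / [n(n²−1)] = 1 − 6×4 / (7×48) = 1 − 24/336 ≈ 0.929

0.929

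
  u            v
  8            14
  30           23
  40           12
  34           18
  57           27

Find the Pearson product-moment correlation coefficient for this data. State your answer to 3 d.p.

n = 5, Σu = 169, Σv = 94, Σu² = 6969, Σv² = 1922, Σuv = 3433
nΣuv − ΣuΣv = 17165 − 15886 = 1279
nΣu² − (Σu)² = 34845 − 28561 = 6284; nΣv² − (Σv)² = 9610 − 8836 = 774
r = 1279 / √(6284 × 774) = 1279 / 2205.4061 ≈ 0.580

0.580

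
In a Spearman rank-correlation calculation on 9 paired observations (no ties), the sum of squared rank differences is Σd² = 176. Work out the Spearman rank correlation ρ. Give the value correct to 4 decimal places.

-0.4667

ρ = 1 − 6Σd² / [n(n²−1)] = 1 − 6×176 / (9×80)
  = 1 − 1056/720 = 1 − 1.46667 ≈ -0.4667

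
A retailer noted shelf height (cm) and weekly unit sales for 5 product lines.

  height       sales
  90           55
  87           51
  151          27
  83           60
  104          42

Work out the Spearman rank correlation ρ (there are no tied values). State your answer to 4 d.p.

Rank height: 3, 2, 5, 1, 4
Rank sales: 4, 3, 1, 5, 2
d = rank(height) − rank(sales): -1, -1, 4, -4, 2; Σd² = 38
ρ = 1 − 6Σd² / [n(n²−1)] = 1 − 6×38 / (5×24) = 1 − 228/120 ≈ -0.9000

-0.9000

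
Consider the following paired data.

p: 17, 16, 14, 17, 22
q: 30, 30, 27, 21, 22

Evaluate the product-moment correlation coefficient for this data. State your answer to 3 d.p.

n = 5, Σp = 86, Σq = 130, Σp² = 1514, Σq² = 3454, Σpq = 2209
nΣpq − ΣpΣq = 11045 − 11180 = -135
nΣp² − (Σp)² = 7570 − 7396 = 174; nΣq² − (Σq)² = 17270 − 16900 = 370
r = -135 / √(174 × 370) = -135 / 253.7321 ≈ -0.532

-0.532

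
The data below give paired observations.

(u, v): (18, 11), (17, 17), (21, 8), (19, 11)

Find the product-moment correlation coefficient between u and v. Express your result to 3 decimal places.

n = 4, Σu = 75, Σv = 47, Σu² = 1415, Σv² = 595, Σuv = 864
nΣuv − ΣuΣv = 3456 − 3525 = -69
nΣu² − (Σu)² = 5660 − 5625 = 35; nΣv² − (Σv)² = 2380 − 2209 = 171
r = -69 / √(35 × 171) = -69 / 77.3628 ≈ -0.892

-0.892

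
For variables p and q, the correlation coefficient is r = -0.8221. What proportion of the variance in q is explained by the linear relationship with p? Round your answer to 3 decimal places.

r² = (-0.8221)² = 0.676

0.676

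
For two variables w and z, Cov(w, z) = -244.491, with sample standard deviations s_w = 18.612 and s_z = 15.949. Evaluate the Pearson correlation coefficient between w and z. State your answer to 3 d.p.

r = Cov(w,z) / (s_w · s_z) = -244.491 / (18.612 × 15.949)
  = -244.491 / 296.8428 ≈ -0.824

-0.824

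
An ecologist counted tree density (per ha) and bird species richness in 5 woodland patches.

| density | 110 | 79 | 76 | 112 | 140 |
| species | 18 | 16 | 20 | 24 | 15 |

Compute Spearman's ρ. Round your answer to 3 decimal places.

-0.300

Rank density: 3, 2, 1, 4, 5
Rank species: 3, 2, 4, 5, 1
d = rank(density) − rank(species): 0, 0, -3, -1, 4; Σd² = 26
ρ = 1 − 6Σd² / [n(n²−1)] = 1 − 6×26 / (5×24) = 1 − 156/120 ≈ -0.300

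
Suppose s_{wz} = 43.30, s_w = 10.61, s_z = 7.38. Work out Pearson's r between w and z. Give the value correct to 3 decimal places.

r = Cov(w,z) / (s_w · s_z) = 43.30 / (10.61 × 7.38)
  = 43.30 / 78.3018 ≈ 0.553

0.553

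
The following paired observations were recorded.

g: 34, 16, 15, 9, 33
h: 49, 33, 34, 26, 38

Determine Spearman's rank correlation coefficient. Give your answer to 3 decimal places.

Rank g: 5, 3, 2, 1, 4
Rank h: 5, 2, 3, 1, 4
d = rank(g) − rank(h): 0, 1, -1, 0, 0; Σd² = 2
ρ = 1 − 6Σd² / [n(n²−1)] = 1 − 6×2 / (5×24) = 1 − 12/120 ≈ 0.900

0.900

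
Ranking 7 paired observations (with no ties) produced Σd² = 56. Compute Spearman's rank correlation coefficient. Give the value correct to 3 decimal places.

0.000

ρ = 1 − 6Σd² / [n(n²−1)] = 1 − 6×56 / (7×48)
  = 1 − 336/336 = 1 − 1.0000 ≈ 0.000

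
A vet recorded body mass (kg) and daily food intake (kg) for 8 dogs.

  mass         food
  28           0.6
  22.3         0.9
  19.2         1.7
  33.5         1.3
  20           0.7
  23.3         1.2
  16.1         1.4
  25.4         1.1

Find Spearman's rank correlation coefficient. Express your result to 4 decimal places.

-0.4048

Rank mass: 7, 4, 2, 8, 3, 5, 1, 6
Rank food: 1, 3, 8, 6, 2, 5, 7, 4
d = rank(mass) − rank(food): 6, 1, -6, 2, 1, 0, -6, 2; Σd² = 118
ρ = 1 − 6Σd² / [n(n²−1)] = 1 − 6×118 / (8×63) = 1 − 708/504 ≈ -0.4048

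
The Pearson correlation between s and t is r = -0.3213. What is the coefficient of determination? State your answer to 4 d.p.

0.1032

r² = (-0.3213)² = 0.1032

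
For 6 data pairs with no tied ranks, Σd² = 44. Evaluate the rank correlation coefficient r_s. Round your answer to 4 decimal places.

ρ = 1 − 6Σd² / [n(n²−1)] = 1 − 6×44 / (6×35)
  = 1 − 264/210 = 1 − 1.25714 ≈ -0.2571

-0.2571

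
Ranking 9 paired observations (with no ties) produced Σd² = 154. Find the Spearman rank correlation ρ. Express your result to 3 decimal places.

ρ = 1 − 6Σd² / [n(n²−1)] = 1 − 6×154 / (9×80)
  = 1 − 924/720 = 1 − 1.2833 ≈ -0.283

-0.283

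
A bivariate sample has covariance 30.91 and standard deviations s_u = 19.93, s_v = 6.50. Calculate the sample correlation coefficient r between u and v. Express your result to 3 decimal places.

r = Cov(u,v) / (s_u · s_v) = 30.91 / (19.93 × 6.50)
  = 30.91 / 129.5450 ≈ 0.239

0.239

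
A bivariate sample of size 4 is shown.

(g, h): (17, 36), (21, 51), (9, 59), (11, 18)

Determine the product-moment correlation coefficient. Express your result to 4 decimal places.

0.1140

n = 4, Σg = 58, Σh = 164, Σg² = 932, Σh² = 7702, Σgh = 2412
nΣgh − ΣgΣh = 9648 − 9512 = 136
nΣg² − (Σg)² = 3728 − 3364 = 364; nΣh² − (Σh)² = 30808 − 26896 = 3912
r = 136 / √(364 × 3912) = 136 / 1193.3013 ≈ 0.1140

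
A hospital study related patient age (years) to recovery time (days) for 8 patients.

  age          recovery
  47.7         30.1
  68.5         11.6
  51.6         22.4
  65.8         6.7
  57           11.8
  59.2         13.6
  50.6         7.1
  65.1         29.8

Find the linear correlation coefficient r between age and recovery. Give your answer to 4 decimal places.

n = 8, Σx = 465.5, Σy = 133.1, Σx² = 27511.75, Σy² = 2849.87, Σxy = 7604.03
nΣxy − ΣxΣy = 60832.24 − 61958.05 = -1125.81
nΣx² − (Σx)² = 220094 − 216690.25 = 3403.75; nΣy² − (Σy)² = 22798.96 − 17715.61 = 5083.35
r = -1125.81 / √(3403.75 × 5083.35) = -1125.81 / 4159.6217 ≈ -0.2707

-0.2707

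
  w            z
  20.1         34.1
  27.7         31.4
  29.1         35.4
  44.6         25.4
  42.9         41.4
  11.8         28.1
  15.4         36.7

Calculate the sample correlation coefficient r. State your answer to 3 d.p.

0.065

n = 7, Σw = 191.6, Σz = 232.5, Σw² = 6224.08, Σz² = 7897.55, Σwz = 6390.99
nΣwz − ΣwΣz = 44736.93 − 44547 = 189.93
nΣw² − (Σw)² = 43568.56 − 36710.56 = 6858; nΣz² − (Σz)² = 55282.85 − 54056.25 = 1226.6
r = 189.93 / √(6858 × 1226.6) = 189.93 / 2900.3487 ≈ 0.065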